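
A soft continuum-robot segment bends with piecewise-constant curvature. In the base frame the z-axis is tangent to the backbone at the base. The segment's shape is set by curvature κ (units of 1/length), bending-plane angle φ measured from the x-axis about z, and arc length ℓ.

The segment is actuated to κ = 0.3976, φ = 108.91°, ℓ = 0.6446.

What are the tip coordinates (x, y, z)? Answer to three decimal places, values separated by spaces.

-0.027 0.078 0.638

θ = κ·ℓ = 0.3976 × 0.6446 = 0.25629 rad
ρ = (1 − cos θ)/κ = (1 − 0.96734)/0.3976 = 0.08215
z = sin θ / κ = 0.25350/0.3976 = 0.63757
x = ρ cos φ = 0.08215 × cos(108.91°) = -0.02662
y = ρ sin φ = 0.08215 × sin(108.91°) = 0.07772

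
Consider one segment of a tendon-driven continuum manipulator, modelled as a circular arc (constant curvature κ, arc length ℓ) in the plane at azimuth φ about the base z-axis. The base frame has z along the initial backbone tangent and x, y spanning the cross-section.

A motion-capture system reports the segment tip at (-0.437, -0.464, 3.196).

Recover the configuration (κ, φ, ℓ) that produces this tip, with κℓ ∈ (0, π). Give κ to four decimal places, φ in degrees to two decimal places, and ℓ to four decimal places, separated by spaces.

ρ = √(x²+y²) = √(-0.437² + -0.464²) = 0.63739
φ = atan2(y, x) mod 360° = atan2(-0.464, -0.437) = 226.7165°
|p|² = ρ² + z² = 0.63739² + 3.196² = 10.62068
κ = 2ρ / |p|² = 2×0.63739 / 10.62068 = 0.12003
θ = 2·atan2(ρ, z) = 2·atan2(0.63739, 3.196) = 0.39370 rad
ℓ = θ/κ = 0.39370/0.12003 = 3.28008

0.1200 226.72 3.2801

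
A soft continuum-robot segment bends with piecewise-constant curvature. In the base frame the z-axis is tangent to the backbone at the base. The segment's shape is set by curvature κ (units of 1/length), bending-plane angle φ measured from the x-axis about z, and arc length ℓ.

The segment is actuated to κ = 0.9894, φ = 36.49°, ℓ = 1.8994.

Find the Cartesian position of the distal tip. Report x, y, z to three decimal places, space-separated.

θ = κ·ℓ = 0.9894 × 1.8994 = 1.87927 rad
ρ = (1 − cos θ)/κ = (1 − -0.30360)/0.9894 = 1.31757
z = sin θ / κ = 0.95280/0.9894 = 0.96301
x = ρ cos φ = 1.31757 × cos(36.49°) = 1.05927
y = ρ sin φ = 1.31757 × sin(36.49°) = 0.78353

1.059 0.784 0.963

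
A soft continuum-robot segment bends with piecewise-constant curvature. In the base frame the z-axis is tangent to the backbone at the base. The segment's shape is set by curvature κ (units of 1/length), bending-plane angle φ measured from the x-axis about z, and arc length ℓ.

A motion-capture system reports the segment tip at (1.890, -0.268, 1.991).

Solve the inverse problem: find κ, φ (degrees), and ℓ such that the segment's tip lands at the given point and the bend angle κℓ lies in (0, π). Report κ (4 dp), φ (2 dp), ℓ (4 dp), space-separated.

ρ = √(x²+y²) = √(1.890² + -0.268²) = 1.90891
φ = atan2(y, x) mod 360° = atan2(-0.268, 1.890) = 351.9293°
|p|² = ρ² + z² = 1.90891² + 1.991² = 7.60801
κ = 2ρ / |p|² = 2×1.90891 / 7.60801 = 0.50182
θ = 2·atan2(ρ, z) = 2·atan2(1.90891, 1.991) = 1.52870 rad
ℓ = θ/κ = 1.52870/0.50182 = 3.04634

0.5018 351.93 3.0463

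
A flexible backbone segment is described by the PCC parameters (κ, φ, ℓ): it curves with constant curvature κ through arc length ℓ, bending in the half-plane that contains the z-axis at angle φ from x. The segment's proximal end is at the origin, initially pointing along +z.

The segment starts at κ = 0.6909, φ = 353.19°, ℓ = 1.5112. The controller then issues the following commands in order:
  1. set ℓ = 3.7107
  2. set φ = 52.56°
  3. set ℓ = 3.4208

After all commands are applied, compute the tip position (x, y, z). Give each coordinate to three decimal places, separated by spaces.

initial: κ=0.6909, φ=353.19°, ℓ=1.5112
cmd 1: set ℓ=3.7107 → (κ,φ,ℓ)=(0.6909,353.19°,3.7107) → tip=(2.6410,-0.3154,0.7906)
cmd 2: set φ=52.56° → (κ,φ,ℓ)=(0.6909,52.56°,3.7107) → tip=(1.6169,2.1118,0.7906)
cmd 3: set ℓ=3.4208 → (κ,φ,ℓ)=(0.6909,52.56°,3.4208) → tip=(1.5066,1.9677,1.0160)

1.507 1.968 1.016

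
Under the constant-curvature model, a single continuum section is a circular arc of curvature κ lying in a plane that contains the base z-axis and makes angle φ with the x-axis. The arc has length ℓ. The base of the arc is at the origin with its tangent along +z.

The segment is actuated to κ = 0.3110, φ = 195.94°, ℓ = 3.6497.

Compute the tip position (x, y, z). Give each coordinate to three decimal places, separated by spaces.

θ = κ·ℓ = 0.3110 × 3.6497 = 1.13506 rad
ρ = (1 − cos θ)/κ = (1 − 0.42208)/0.3110 = 1.85826
z = sin θ / κ = 0.90656/0.3110 = 2.91498
x = ρ cos φ = 1.85826 × cos(195.94°) = -1.78681
y = ρ sin φ = 1.85826 × sin(195.94°) = -0.51034

-1.787 -0.510 2.915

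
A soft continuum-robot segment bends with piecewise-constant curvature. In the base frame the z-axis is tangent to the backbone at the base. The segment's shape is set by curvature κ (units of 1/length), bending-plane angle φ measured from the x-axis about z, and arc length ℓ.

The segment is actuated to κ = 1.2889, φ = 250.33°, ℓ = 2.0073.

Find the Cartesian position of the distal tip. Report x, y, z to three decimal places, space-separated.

θ = κ·ℓ = 1.2889 × 2.0073 = 2.58721 rad
ρ = (1 − cos θ)/κ = (1 − -0.85023)/1.2889 = 1.43551
z = sin θ / κ = 0.52642/1.2889 = 0.40843
x = ρ cos φ = 1.43551 × cos(250.33°) = -0.48319
y = ρ sin φ = 1.43551 × sin(250.33°) = -1.35174

-0.483 -1.352 0.408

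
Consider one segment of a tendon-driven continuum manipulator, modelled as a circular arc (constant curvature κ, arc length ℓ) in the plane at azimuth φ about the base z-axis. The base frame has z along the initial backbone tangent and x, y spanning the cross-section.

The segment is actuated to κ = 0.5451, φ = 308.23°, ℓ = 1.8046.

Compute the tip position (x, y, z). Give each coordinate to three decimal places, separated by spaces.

0.506 -0.643 1.527

θ = κ·ℓ = 0.5451 × 1.8046 = 0.98369 rad
ρ = (1 − cos θ)/κ = (1 − 0.55396)/0.5451 = 0.81828
z = sin θ / κ = 0.83255/0.5451 = 1.52733
x = ρ cos φ = 0.81828 × cos(308.23°) = 0.50637
y = ρ sin φ = 0.81828 × sin(308.23°) = -0.64278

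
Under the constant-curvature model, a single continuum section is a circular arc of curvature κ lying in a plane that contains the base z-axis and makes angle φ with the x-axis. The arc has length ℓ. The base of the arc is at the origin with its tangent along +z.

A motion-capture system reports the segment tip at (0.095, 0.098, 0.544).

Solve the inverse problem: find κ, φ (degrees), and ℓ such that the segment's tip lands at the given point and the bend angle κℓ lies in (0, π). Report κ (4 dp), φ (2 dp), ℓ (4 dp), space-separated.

0.8678 45.89 0.5665

ρ = √(x²+y²) = √(0.095² + 0.098²) = 0.13649
φ = atan2(y, x) mod 360° = atan2(0.098, 0.095) = 45.8905°
|p|² = ρ² + z² = 0.13649² + 0.544² = 0.31457
κ = 2ρ / |p|² = 2×0.13649 / 0.31457 = 0.86779
θ = 2·atan2(ρ, z) = 2·atan2(0.13649, 0.544) = 0.49165 rad
ℓ = θ/κ = 0.49165/0.86779 = 0.56655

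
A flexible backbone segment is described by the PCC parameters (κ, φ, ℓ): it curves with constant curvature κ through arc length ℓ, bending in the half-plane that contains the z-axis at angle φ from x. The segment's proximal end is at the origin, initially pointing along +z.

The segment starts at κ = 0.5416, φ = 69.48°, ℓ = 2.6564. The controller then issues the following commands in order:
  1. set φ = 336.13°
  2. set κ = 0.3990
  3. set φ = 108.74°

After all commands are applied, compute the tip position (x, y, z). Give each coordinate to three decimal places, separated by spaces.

-0.411 1.213 2.186

initial: κ=0.5416, φ=69.48°, ℓ=2.6564
cmd 1: set φ=336.13° → (κ,φ,ℓ)=(0.5416,336.13°,2.6564) → tip=(1.4661,-0.6488,1.8303)
cmd 2: set κ=0.3990 → (κ,φ,ℓ)=(0.3990,336.13°,2.6564) → tip=(1.1713,-0.5183,2.1862)
cmd 3: set φ=108.74° → (κ,φ,ℓ)=(0.3990,108.74°,2.6564) → tip=(-0.4115,1.2129,2.1862)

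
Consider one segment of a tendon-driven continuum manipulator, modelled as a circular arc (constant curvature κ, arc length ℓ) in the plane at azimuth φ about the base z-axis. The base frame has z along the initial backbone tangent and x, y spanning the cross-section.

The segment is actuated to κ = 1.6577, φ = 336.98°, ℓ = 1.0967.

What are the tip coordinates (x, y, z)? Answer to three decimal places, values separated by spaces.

0.691 -0.294 0.585

θ = κ·ℓ = 1.6577 × 1.0967 = 1.81800 rad
ρ = (1 − cos θ)/κ = (1 − -0.24469)/1.6577 = 0.75086
z = sin θ / κ = 0.96960/1.6577 = 0.58491
x = ρ cos φ = 0.75086 × cos(336.98°) = 0.69106
y = ρ sin φ = 0.75086 × sin(336.98°) = -0.29362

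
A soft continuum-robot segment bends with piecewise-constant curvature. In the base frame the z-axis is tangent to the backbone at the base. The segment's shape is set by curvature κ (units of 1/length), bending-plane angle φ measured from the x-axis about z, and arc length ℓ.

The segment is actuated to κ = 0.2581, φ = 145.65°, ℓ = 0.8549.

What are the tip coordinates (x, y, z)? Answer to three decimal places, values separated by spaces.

-0.078 0.053 0.848

θ = κ·ℓ = 0.2581 × 0.8549 = 0.22065 rad
ρ = (1 − cos θ)/κ = (1 − 0.97576)/0.2581 = 0.09393
z = sin θ / κ = 0.21886/0.2581 = 0.84798
x = ρ cos φ = 0.09393 × cos(145.65°) = -0.07755
y = ρ sin φ = 0.09393 × sin(145.65°) = 0.05300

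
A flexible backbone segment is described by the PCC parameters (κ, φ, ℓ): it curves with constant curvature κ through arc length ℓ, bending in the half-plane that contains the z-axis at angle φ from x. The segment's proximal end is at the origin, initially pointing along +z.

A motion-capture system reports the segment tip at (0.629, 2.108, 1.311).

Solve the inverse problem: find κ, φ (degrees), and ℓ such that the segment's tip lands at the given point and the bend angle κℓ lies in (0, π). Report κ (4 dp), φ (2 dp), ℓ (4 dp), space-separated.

0.6709 73.39 3.0806

ρ = √(x²+y²) = √(0.629² + 2.108²) = 2.19984
φ = atan2(y, x) mod 360° = atan2(2.108, 0.629) = 73.3856°
|p|² = ρ² + z² = 2.19984² + 1.311² = 6.55803
κ = 2ρ / |p|² = 2×2.19984 / 6.55803 = 0.67089
θ = 2·atan2(ρ, z) = 2·atan2(2.19984, 1.311) = 2.06672 rad
ℓ = θ/κ = 2.06672/0.67089 = 3.08058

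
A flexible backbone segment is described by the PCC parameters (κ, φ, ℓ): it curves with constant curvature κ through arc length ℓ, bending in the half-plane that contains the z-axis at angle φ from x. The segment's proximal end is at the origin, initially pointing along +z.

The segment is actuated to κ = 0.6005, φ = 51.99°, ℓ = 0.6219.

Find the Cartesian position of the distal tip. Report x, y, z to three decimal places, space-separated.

0.071 0.090 0.608

θ = κ·ℓ = 0.6005 × 0.6219 = 0.37345 rad
ρ = (1 − cos θ)/κ = (1 − 0.93107)/0.6005 = 0.11478
z = sin θ / κ = 0.36483/0.6005 = 0.60754
x = ρ cos φ = 0.11478 × cos(51.99°) = 0.07068
y = ρ sin φ = 0.11478 × sin(51.99°) = 0.09044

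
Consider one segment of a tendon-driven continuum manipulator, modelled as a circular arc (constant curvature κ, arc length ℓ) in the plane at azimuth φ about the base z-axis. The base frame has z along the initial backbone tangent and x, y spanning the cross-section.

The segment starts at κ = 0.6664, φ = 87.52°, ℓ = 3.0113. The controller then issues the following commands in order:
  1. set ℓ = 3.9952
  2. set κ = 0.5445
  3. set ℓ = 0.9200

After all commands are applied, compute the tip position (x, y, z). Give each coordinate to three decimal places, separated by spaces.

0.010 0.225 0.882

initial: κ=0.6664, φ=87.52°, ℓ=3.0113
cmd 1: set ℓ=3.9952 → (κ,φ,ℓ)=(0.6664,87.52°,3.9952) → tip=(0.1226,2.8295,0.6919)
cmd 2: set κ=0.5445 → (κ,φ,ℓ)=(0.5445,87.52°,3.9952) → tip=(0.1246,2.8778,1.5110)
cmd 3: set ℓ=0.9200 → (κ,φ,ℓ)=(0.5445,87.52°,0.9200) → tip=(0.0098,0.2254,0.8820)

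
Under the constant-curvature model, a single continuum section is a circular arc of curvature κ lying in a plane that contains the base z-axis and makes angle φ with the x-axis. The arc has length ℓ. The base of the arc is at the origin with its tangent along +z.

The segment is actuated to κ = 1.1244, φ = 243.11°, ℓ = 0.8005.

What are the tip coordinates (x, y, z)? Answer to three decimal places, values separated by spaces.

-0.152 -0.300 0.697

θ = κ·ℓ = 1.1244 × 0.8005 = 0.90008 rad
ρ = (1 − cos θ)/κ = (1 − 0.62155)/1.1244 = 0.33658
z = sin θ / κ = 0.78338/1.1244 = 0.69671
x = ρ cos φ = 0.33658 × cos(243.11°) = -0.15223
y = ρ sin φ = 0.33658 × sin(243.11°) = -0.30019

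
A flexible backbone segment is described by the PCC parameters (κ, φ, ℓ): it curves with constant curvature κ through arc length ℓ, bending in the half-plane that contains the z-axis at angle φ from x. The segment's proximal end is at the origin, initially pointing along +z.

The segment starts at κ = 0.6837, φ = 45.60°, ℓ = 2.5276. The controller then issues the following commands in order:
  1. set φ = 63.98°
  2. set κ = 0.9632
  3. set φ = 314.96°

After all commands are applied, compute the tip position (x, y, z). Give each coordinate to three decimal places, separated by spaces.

1.291 -1.293 0.674

initial: κ=0.6837, φ=45.60°, ℓ=2.5276
cmd 1: set φ=63.98° → (κ,φ,ℓ)=(0.6837,63.98°,2.5276) → tip=(0.7422,1.5203,1.4446)
cmd 2: set κ=0.9632 → (κ,φ,ℓ)=(0.9632,63.98°,2.5276) → tip=(0.8017,1.6423,0.6744)
cmd 3: set φ=314.96° → (κ,φ,ℓ)=(0.9632,314.96°,2.5276) → tip=(1.2914,-1.2932,0.6744)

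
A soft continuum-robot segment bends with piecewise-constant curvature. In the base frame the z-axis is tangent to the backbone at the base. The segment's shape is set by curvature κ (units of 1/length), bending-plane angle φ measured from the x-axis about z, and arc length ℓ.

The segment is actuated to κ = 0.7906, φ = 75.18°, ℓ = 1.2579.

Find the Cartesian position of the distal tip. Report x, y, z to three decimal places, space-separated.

0.147 0.556 1.061

θ = κ·ℓ = 0.7906 × 1.2579 = 0.99450 rad
ρ = (1 − cos θ)/κ = (1 − 0.54493)/0.7906 = 0.57561
z = sin θ / κ = 0.83848/0.7906 = 1.06057
x = ρ cos φ = 0.57561 × cos(75.18°) = 0.14723
y = ρ sin φ = 0.57561 × sin(75.18°) = 0.55646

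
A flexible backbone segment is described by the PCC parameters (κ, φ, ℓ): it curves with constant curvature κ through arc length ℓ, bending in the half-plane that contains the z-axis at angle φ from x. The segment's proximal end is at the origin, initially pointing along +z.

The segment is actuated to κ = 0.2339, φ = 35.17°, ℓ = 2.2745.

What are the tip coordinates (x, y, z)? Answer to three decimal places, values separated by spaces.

0.483 0.340 2.169

θ = κ·ℓ = 0.2339 × 2.2745 = 0.53201 rad
ρ = (1 − cos θ)/κ = (1 − 0.86179)/0.2339 = 0.59089
z = sin θ / κ = 0.50726/0.2339 = 2.16872
x = ρ cos φ = 0.59089 × cos(35.17°) = 0.48302
y = ρ sin φ = 0.59089 × sin(35.17°) = 0.34035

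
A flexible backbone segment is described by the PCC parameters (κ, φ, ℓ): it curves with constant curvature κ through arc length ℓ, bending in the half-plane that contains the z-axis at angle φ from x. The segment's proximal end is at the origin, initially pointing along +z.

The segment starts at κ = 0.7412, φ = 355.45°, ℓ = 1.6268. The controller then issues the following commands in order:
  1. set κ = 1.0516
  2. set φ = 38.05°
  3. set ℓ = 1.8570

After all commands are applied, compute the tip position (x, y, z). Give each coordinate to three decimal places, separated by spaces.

1.028 0.805 0.882

initial: κ=0.7412, φ=355.45°, ℓ=1.6268
cmd 1: set κ=1.0516 → (κ,φ,ℓ)=(1.0516,355.45°,1.6268) → tip=(1.0802,-0.0860,0.9416)
cmd 2: set φ=38.05° → (κ,φ,ℓ)=(1.0516,38.05°,1.6268) → tip=(0.8533,0.6679,0.9416)
cmd 3: set ℓ=1.8570 → (κ,φ,ℓ)=(1.0516,38.05°,1.8570) → tip=(1.0280,0.8046,0.8824)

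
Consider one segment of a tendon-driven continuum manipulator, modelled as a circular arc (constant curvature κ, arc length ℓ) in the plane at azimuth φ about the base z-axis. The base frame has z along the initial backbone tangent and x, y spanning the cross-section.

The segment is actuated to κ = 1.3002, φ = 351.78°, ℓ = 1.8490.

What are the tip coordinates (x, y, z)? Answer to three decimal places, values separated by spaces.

1.325 -0.191 0.517

θ = κ·ℓ = 1.3002 × 1.8490 = 2.40407 rad
ρ = (1 − cos θ)/κ = (1 − -0.74014)/1.3002 = 1.33836
z = sin θ / κ = 0.67246/1.3002 = 0.51719
x = ρ cos φ = 1.33836 × cos(351.78°) = 1.32461
y = ρ sin φ = 1.33836 × sin(351.78°) = -0.19135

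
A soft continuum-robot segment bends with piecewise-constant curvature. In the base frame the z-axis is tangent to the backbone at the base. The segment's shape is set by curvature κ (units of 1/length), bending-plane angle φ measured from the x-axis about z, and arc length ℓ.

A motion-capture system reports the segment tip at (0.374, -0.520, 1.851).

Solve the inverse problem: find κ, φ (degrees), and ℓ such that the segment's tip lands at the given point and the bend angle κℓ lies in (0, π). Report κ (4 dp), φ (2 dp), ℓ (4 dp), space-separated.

ρ = √(x²+y²) = √(0.374² + -0.520²) = 0.64053
φ = atan2(y, x) mod 360° = atan2(-0.520, 0.374) = 305.7249°
|p|² = ρ² + z² = 0.64053² + 1.851² = 3.83648
κ = 2ρ / |p|² = 2×0.64053 / 3.83648 = 0.33391
θ = 2·atan2(ρ, z) = 2·atan2(0.64053, 1.851) = 0.66629 rad
ℓ = θ/κ = 0.66629/0.33391 = 1.99540

0.3339 305.72 1.9954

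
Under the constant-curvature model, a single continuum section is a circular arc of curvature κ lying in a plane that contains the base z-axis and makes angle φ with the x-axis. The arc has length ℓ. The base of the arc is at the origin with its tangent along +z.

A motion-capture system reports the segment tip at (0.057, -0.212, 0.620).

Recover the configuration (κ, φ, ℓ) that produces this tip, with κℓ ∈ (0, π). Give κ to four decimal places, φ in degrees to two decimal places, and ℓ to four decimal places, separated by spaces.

ρ = √(x²+y²) = √(0.057² + -0.212²) = 0.21953
φ = atan2(y, x) mod 360° = atan2(-0.212, 0.057) = 285.0491°
|p|² = ρ² + z² = 0.21953² + 0.620² = 0.43259
κ = 2ρ / |p|² = 2×0.21953 / 0.43259 = 1.01494
θ = 2·atan2(ρ, z) = 2·atan2(0.21953, 0.620) = 0.68061 rad
ℓ = θ/κ = 0.68061/1.01494 = 0.67059

1.0149 285.05 0.6706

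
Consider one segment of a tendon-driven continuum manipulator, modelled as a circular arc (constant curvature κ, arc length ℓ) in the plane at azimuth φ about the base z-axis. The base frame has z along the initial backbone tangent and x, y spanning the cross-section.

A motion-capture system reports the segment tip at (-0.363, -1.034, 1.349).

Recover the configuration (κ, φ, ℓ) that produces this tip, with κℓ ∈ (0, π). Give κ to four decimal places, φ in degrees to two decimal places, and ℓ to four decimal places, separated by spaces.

0.7256 250.66 1.8805

ρ = √(x²+y²) = √(-0.363² + -1.034²) = 1.09587
φ = atan2(y, x) mod 360° = atan2(-1.034, -0.363) = 250.6557°
|p|² = ρ² + z² = 1.09587² + 1.349² = 3.02073
κ = 2ρ / |p|² = 2×1.09587 / 3.02073 = 0.72557
θ = 2·atan2(ρ, z) = 2·atan2(1.09587, 1.349) = 1.36446 rad
ℓ = θ/κ = 1.36446/0.72557 = 1.88055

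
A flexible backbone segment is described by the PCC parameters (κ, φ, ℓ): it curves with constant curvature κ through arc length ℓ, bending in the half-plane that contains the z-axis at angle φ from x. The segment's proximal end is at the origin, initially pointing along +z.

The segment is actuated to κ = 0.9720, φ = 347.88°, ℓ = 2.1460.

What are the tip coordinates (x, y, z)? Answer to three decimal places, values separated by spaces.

1.501 -0.322 0.895

θ = κ·ℓ = 0.9720 × 2.1460 = 2.08591 rad
ρ = (1 − cos θ)/κ = (1 − -0.49264)/0.9720 = 1.53563
z = sin θ / κ = 0.87024/0.9720 = 0.89530
x = ρ cos φ = 1.53563 × cos(347.88°) = 1.50140
y = ρ sin φ = 1.53563 × sin(347.88°) = -0.32242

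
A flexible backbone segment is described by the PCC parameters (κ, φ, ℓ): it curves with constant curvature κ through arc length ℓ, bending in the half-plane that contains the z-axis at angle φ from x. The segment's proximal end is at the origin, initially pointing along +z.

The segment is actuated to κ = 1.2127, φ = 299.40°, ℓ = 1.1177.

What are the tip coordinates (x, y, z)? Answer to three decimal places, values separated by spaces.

θ = κ·ℓ = 1.2127 × 1.1177 = 1.35543 rad
ρ = (1 − cos θ)/κ = (1 − 0.21370)/1.2127 = 0.64839
z = sin θ / κ = 0.97690/1.2127 = 0.80556
x = ρ cos φ = 0.64839 × cos(299.40°) = 0.31830
y = ρ sin φ = 0.64839 × sin(299.40°) = -0.56488

0.318 -0.565 0.806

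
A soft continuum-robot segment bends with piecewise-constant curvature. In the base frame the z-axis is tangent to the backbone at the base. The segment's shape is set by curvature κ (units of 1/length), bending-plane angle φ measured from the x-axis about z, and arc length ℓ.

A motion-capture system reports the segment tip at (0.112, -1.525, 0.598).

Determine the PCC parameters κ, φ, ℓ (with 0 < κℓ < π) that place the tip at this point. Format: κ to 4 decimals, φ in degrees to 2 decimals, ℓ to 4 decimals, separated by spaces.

ρ = √(x²+y²) = √(0.112² + -1.525²) = 1.52911
φ = atan2(y, x) mod 360° = atan2(-1.525, 0.112) = 274.2004°
|p|² = ρ² + z² = 1.52911² + 0.598² = 2.69577
κ = 2ρ / |p|² = 2×1.52911 / 2.69577 = 1.13445
θ = 2·atan2(ρ, z) = 2·atan2(1.52911, 0.598) = 2.39601 rad
ℓ = θ/κ = 2.39601/1.13445 = 2.11205

1.1344 274.20 2.1120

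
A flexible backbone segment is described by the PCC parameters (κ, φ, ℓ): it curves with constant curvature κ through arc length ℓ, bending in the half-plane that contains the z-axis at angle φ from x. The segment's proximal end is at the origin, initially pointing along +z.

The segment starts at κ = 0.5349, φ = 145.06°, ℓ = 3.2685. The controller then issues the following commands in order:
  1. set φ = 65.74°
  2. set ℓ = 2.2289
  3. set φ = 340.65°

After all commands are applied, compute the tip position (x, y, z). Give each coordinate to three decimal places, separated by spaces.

1.112 -0.391 1.737

initial: κ=0.5349, φ=145.06°, ℓ=3.2685
cmd 1: set φ=65.74° → (κ,φ,ℓ)=(0.5349,65.74°,3.2685) → tip=(0.9038,2.0054,1.8401)
cmd 2: set ℓ=2.2289 → (κ,φ,ℓ)=(0.5349,65.74°,2.2289) → tip=(0.4843,1.0745,1.7371)
cmd 3: set φ=340.65° → (κ,φ,ℓ)=(0.5349,340.65°,2.2289) → tip=(1.1120,-0.3905,1.7371)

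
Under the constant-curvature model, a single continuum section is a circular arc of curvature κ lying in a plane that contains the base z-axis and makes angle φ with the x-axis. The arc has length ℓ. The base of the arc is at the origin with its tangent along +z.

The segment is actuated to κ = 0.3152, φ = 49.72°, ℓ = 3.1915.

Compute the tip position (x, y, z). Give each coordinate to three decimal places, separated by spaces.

θ = κ·ℓ = 0.3152 × 3.1915 = 1.00596 rad
ρ = (1 − cos θ)/κ = (1 − 0.53528)/0.3152 = 1.47438
z = sin θ / κ = 0.84468/0.3152 = 2.67981
x = ρ cos φ = 1.47438 × cos(49.72°) = 0.95322
y = ρ sin φ = 1.47438 × sin(49.72°) = 1.12479

0.953 1.125 2.680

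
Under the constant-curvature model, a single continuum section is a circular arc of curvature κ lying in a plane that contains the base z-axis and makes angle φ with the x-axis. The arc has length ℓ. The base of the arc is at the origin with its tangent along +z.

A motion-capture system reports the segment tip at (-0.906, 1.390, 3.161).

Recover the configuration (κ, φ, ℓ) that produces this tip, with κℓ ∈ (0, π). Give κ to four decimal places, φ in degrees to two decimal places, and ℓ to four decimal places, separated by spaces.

0.2604 123.10 3.7129

ρ = √(x²+y²) = √(-0.906² + 1.390²) = 1.65920
φ = atan2(y, x) mod 360° = atan2(1.390, -0.906) = 123.0963°
|p|² = ρ² + z² = 1.65920² + 3.161² = 12.74486
κ = 2ρ / |p|² = 2×1.65920 / 12.74486 = 0.26037
θ = 2·atan2(ρ, z) = 2·atan2(1.65920, 3.161) = 0.96673 rad
ℓ = θ/κ = 0.96673/0.26037 = 3.71290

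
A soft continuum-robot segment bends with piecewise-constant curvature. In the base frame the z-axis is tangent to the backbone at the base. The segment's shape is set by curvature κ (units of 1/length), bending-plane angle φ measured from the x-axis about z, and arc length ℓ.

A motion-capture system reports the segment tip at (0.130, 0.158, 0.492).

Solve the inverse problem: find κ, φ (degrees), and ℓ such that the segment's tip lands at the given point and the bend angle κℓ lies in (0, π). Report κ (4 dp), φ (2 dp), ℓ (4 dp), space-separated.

ρ = √(x²+y²) = √(0.130² + 0.158²) = 0.20461
φ = atan2(y, x) mod 360° = atan2(0.158, 0.130) = 50.5530°
|p|² = ρ² + z² = 0.20461² + 0.492² = 0.28393
κ = 2ρ / |p|² = 2×0.20461 / 0.28393 = 1.44126
θ = 2·atan2(ρ, z) = 2·atan2(0.20461, 0.492) = 0.78822 rad
ℓ = θ/κ = 0.78822/1.44126 = 0.54690

1.4413 50.55 0.5469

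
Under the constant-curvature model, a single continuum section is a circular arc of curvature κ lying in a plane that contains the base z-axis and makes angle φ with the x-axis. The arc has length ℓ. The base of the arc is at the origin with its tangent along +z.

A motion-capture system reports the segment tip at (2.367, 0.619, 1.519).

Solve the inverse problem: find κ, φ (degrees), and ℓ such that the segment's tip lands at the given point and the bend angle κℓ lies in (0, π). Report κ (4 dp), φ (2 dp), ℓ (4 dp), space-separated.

0.5900 14.66 3.4411

ρ = √(x²+y²) = √(2.367² + 0.619²) = 2.44660
φ = atan2(y, x) mod 360° = atan2(0.619, 2.367) = 14.6554°
|p|² = ρ² + z² = 2.44660² + 1.519² = 8.29321
κ = 2ρ / |p|² = 2×2.44660 / 8.29321 = 0.59002
θ = 2·atan2(ρ, z) = 2·atan2(2.44660, 1.519) = 2.03036 rad
ℓ = θ/κ = 2.03036/0.59002 = 3.44114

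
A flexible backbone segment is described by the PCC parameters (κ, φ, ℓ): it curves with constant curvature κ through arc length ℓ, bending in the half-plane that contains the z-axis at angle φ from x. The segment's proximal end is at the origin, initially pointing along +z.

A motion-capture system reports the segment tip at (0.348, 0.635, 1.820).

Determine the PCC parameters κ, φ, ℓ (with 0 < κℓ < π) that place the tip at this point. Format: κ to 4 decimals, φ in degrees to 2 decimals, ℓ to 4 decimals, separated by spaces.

0.3775 61.28 2.0064

ρ = √(x²+y²) = √(0.348² + 0.635²) = 0.72411
φ = atan2(y, x) mod 360° = atan2(0.635, 0.348) = 61.2759°
|p|² = ρ² + z² = 0.72411² + 1.820² = 3.83673
κ = 2ρ / |p|² = 2×0.72411 / 3.83673 = 0.37746
θ = 2·atan2(ρ, z) = 2·atan2(0.72411, 1.820) = 0.75732 rad
ℓ = θ/κ = 0.75732/0.37746 = 2.00636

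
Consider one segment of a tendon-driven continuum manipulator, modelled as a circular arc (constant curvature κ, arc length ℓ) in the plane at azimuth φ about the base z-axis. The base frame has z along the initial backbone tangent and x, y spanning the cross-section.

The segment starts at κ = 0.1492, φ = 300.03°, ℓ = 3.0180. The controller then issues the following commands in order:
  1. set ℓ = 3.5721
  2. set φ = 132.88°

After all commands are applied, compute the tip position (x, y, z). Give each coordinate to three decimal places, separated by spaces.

initial: κ=0.1492, φ=300.03°, ℓ=3.0180
cmd 1: set ℓ=3.5721 → (κ,φ,ℓ)=(0.1492,300.03°,3.5721) → tip=(0.4652,-0.8048,3.4054)
cmd 2: set φ=132.88° → (κ,φ,ℓ)=(0.1492,132.88°,3.5721) → tip=(-0.6325,0.6812,3.4054)

-0.633 0.681 3.405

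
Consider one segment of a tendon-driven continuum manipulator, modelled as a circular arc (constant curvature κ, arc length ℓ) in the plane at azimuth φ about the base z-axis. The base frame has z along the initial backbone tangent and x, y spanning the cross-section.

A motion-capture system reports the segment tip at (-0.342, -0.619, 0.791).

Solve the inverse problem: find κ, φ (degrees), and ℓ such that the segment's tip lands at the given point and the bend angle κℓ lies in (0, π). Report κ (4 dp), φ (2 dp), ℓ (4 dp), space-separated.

1.2563 241.08 1.1613

ρ = √(x²+y²) = √(-0.342² + -0.619²) = 0.70720
φ = atan2(y, x) mod 360° = atan2(-0.619, -0.342) = 241.0792°
|p|² = ρ² + z² = 0.70720² + 0.791² = 1.12581
κ = 2ρ / |p|² = 2×0.70720 / 1.12581 = 1.25634
θ = 2·atan2(ρ, z) = 2·atan2(0.70720, 0.791) = 1.45904 rad
ℓ = θ/κ = 1.45904/1.25634 = 1.16134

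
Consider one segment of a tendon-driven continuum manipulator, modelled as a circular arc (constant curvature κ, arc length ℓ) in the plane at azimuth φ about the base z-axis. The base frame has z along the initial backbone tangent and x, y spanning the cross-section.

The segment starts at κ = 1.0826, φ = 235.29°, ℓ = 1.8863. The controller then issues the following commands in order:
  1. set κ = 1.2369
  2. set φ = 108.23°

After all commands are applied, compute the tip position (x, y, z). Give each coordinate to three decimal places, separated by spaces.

initial: κ=1.0826, φ=235.29°, ℓ=1.8863
cmd 1: set κ=1.2369 → (κ,φ,ℓ)=(1.2369,235.29°,1.8863) → tip=(-0.7783,-1.1236,0.5847)
cmd 2: set φ=108.23° → (κ,φ,ℓ)=(1.2369,108.23°,1.8863) → tip=(-0.4276,1.2982,0.5847)

-0.428 1.298 0.585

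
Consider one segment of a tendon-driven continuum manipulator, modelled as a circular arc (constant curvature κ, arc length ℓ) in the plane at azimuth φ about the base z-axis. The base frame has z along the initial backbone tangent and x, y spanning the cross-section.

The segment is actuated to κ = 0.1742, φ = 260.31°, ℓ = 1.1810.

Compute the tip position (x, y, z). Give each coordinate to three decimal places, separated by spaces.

θ = κ·ℓ = 0.1742 × 1.1810 = 0.20573 rad
ρ = (1 − cos θ)/κ = (1 − 0.97891)/0.1742 = 0.12106
z = sin θ / κ = 0.20428/0.1742 = 1.17269
x = ρ cos φ = 0.12106 × cos(260.31°) = -0.02038
y = ρ sin φ = 0.12106 × sin(260.31°) = -0.11933

-0.020 -0.119 1.173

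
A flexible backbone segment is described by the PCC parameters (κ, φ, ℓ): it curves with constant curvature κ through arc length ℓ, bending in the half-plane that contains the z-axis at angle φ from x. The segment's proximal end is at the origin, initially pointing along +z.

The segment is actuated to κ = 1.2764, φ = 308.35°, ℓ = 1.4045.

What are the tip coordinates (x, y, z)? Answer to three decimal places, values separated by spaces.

θ = κ·ℓ = 1.2764 × 1.4045 = 1.79270 rad
ρ = (1 − cos θ)/κ = (1 − -0.22009)/1.2764 = 0.95588
z = sin θ / κ = 0.97548/1.2764 = 0.76424
x = ρ cos φ = 0.95588 × cos(308.35°) = 0.59309
y = ρ sin φ = 0.95588 × sin(308.35°) = -0.74964

0.593 -0.750 0.764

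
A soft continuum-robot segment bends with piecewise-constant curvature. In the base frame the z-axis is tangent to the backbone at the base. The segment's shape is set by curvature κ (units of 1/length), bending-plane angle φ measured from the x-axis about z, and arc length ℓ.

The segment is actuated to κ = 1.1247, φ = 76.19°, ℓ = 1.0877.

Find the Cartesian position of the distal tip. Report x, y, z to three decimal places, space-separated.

0.140 0.569 0.836

θ = κ·ℓ = 1.1247 × 1.0877 = 1.22334 rad
ρ = (1 − cos θ)/κ = (1 − 0.34051)/1.1247 = 0.58637
z = sin θ / κ = 0.94024/1.1247 = 0.83599
x = ρ cos φ = 0.58637 × cos(76.19°) = 0.13997
y = ρ sin φ = 0.58637 × sin(76.19°) = 0.56942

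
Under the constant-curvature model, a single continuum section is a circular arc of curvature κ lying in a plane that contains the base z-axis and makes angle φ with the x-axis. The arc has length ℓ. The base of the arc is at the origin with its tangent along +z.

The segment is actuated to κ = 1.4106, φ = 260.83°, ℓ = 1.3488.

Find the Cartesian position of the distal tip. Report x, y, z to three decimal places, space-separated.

-0.150 -0.928 0.670

θ = κ·ℓ = 1.4106 × 1.3488 = 1.90262 rad
ρ = (1 − cos θ)/κ = (1 − -0.32577)/1.4106 = 0.93986
z = sin θ / κ = 0.94545/1.4106 = 0.67025
x = ρ cos φ = 0.93986 × cos(260.83°) = -0.14978
y = ρ sin φ = 0.93986 × sin(260.83°) = -0.92785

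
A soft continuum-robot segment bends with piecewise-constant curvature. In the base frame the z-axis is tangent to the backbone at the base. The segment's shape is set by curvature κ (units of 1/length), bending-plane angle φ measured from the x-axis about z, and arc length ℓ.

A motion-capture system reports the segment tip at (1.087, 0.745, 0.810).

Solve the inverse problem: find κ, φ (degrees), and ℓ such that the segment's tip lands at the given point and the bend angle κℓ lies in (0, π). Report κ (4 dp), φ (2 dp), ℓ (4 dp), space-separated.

ρ = √(x²+y²) = √(1.087² + 0.745²) = 1.31780
φ = atan2(y, x) mod 360° = atan2(0.745, 1.087) = 34.4257°
|p|² = ρ² + z² = 1.31780² + 0.810² = 2.39269
κ = 2ρ / |p|² = 2×1.31780 / 2.39269 = 1.10152
θ = 2·atan2(ρ, z) = 2·atan2(1.31780, 0.810) = 2.03933 rad
ℓ = θ/κ = 2.03933/1.10152 = 1.85138

1.1015 34.43 1.8514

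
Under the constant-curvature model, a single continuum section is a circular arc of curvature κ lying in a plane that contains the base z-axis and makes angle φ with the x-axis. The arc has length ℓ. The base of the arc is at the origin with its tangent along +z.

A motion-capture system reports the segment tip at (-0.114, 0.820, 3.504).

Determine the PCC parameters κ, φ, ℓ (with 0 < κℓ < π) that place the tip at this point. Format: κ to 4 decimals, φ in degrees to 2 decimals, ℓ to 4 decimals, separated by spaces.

ρ = √(x²+y²) = √(-0.114² + 0.820²) = 0.82789
φ = atan2(y, x) mod 360° = atan2(0.820, -0.114) = 97.9148°
|p|² = ρ² + z² = 0.82789² + 3.504² = 12.96341
κ = 2ρ / |p|² = 2×0.82789 / 12.96341 = 0.12773
θ = 2·atan2(ρ, z) = 2·atan2(0.82789, 3.504) = 0.46403 rad
ℓ = θ/κ = 0.46403/0.12773 = 3.63298

0.1277 97.91 3.6330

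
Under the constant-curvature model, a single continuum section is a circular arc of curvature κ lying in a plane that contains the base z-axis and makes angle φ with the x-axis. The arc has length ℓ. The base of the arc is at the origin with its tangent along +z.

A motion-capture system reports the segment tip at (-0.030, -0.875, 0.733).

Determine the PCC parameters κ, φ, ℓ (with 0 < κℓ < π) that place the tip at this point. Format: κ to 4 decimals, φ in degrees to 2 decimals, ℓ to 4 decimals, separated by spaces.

1.3430 268.04 1.3012

ρ = √(x²+y²) = √(-0.030² + -0.875²) = 0.87551
φ = atan2(y, x) mod 360° = atan2(-0.875, -0.030) = 268.0363°
|p|² = ρ² + z² = 0.87551² + 0.733² = 1.30381
κ = 2ρ / |p|² = 2×0.87551 / 1.30381 = 1.34300
θ = 2·atan2(ρ, z) = 2·atan2(0.87551, 0.733) = 1.74753 rad
ℓ = θ/κ = 1.74753/1.34300 = 1.30121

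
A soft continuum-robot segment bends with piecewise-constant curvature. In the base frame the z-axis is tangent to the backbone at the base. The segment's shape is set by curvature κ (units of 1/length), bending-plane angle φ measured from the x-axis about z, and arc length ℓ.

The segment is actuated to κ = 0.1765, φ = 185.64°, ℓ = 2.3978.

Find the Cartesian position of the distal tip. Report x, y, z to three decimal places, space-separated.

-0.497 -0.049 2.327

θ = κ·ℓ = 0.1765 × 2.3978 = 0.42321 rad
ρ = (1 − cos θ)/κ = (1 − 0.91177)/0.1765 = 0.49986
z = sin θ / κ = 0.41069/0.1765 = 2.32686
x = ρ cos φ = 0.49986 × cos(185.64°) = -0.49744
y = ρ sin φ = 0.49986 × sin(185.64°) = -0.04913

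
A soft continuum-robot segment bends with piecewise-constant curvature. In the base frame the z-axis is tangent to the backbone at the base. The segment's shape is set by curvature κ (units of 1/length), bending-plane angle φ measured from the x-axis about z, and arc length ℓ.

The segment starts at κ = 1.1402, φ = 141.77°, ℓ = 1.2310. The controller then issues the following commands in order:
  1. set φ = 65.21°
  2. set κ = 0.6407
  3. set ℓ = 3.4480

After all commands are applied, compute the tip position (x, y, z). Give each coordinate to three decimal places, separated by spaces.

1.044 2.261 1.253

initial: κ=1.1402, φ=141.77°, ℓ=1.2310
cmd 1: set φ=65.21° → (κ,φ,ℓ)=(1.1402,65.21°,1.2310) → tip=(0.3065,0.6637,0.8648)
cmd 2: set κ=0.6407 → (κ,φ,ℓ)=(0.6407,65.21°,1.2310) → tip=(0.1932,0.4183,1.1073)
cmd 3: set ℓ=3.4480 → (κ,φ,ℓ)=(0.6407,65.21°,3.4480) → tip=(1.0444,2.2613,1.2535)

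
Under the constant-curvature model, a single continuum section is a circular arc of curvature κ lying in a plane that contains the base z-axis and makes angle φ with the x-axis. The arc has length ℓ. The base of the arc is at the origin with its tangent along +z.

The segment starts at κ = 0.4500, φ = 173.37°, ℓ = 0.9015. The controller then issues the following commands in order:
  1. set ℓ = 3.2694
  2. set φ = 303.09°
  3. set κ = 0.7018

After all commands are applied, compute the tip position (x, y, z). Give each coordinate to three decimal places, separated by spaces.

1.293 -1.984 1.068

initial: κ=0.4500, φ=173.37°, ℓ=0.9015
cmd 1: set ℓ=3.2694 → (κ,φ,ℓ)=(0.4500,173.37°,3.2694) → tip=(-1.9879,0.2311,2.2112)
cmd 2: set φ=303.09° → (κ,φ,ℓ)=(0.4500,303.09°,3.2694) → tip=(1.0926,-1.6767,2.2112)
cmd 3: set κ=0.7018 → (κ,φ,ℓ)=(0.7018,303.09°,3.2694) → tip=(1.2930,-1.9843,1.0678)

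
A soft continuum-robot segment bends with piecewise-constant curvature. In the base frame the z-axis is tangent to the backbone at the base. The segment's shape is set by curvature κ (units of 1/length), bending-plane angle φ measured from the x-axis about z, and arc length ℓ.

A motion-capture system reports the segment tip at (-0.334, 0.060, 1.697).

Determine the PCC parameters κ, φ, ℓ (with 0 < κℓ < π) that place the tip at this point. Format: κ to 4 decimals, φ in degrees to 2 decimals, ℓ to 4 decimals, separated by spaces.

0.2266 169.82 1.7419

ρ = √(x²+y²) = √(-0.334² + 0.060²) = 0.33935
φ = atan2(y, x) mod 360° = atan2(0.060, -0.334) = 169.8160°
|p|² = ρ² + z² = 0.33935² + 1.697² = 2.99497
κ = 2ρ / |p|² = 2×0.33935 / 2.99497 = 0.22661
θ = 2·atan2(ρ, z) = 2·atan2(0.33935, 1.697) = 0.39473 rad
ℓ = θ/κ = 0.39473/0.22661 = 1.74188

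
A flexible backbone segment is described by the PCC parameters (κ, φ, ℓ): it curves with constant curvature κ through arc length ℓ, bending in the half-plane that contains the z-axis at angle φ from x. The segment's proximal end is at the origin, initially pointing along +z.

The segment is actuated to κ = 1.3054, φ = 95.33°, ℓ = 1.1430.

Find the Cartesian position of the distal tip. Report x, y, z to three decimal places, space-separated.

-0.066 0.703 0.764

θ = κ·ℓ = 1.3054 × 1.1430 = 1.49207 rad
ρ = (1 − cos θ)/κ = (1 − 0.07864)/1.3054 = 0.70580
z = sin θ / κ = 0.99690/1.3054 = 0.76368
x = ρ cos φ = 0.70580 × cos(95.33°) = -0.06556
y = ρ sin φ = 0.70580 × sin(95.33°) = 0.70275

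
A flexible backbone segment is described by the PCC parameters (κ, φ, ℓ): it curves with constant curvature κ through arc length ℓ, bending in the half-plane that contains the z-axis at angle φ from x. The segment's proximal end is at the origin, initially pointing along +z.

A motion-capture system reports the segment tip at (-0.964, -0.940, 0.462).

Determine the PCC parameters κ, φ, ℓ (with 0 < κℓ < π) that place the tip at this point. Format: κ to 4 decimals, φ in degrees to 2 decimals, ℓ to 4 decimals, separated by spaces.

ρ = √(x²+y²) = √(-0.964² + -0.940²) = 1.34644
φ = atan2(y, x) mod 360° = atan2(-0.940, -0.964) = 224.2778°
|p|² = ρ² + z² = 1.34644² + 0.462² = 2.02634
κ = 2ρ / |p|² = 2×1.34644 / 2.02634 = 1.32894
θ = 2·atan2(ρ, z) = 2·atan2(1.34644, 0.462) = 2.48051 rad
ℓ = θ/κ = 2.48051/1.32894 = 1.86654

1.3289 224.28 1.8665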